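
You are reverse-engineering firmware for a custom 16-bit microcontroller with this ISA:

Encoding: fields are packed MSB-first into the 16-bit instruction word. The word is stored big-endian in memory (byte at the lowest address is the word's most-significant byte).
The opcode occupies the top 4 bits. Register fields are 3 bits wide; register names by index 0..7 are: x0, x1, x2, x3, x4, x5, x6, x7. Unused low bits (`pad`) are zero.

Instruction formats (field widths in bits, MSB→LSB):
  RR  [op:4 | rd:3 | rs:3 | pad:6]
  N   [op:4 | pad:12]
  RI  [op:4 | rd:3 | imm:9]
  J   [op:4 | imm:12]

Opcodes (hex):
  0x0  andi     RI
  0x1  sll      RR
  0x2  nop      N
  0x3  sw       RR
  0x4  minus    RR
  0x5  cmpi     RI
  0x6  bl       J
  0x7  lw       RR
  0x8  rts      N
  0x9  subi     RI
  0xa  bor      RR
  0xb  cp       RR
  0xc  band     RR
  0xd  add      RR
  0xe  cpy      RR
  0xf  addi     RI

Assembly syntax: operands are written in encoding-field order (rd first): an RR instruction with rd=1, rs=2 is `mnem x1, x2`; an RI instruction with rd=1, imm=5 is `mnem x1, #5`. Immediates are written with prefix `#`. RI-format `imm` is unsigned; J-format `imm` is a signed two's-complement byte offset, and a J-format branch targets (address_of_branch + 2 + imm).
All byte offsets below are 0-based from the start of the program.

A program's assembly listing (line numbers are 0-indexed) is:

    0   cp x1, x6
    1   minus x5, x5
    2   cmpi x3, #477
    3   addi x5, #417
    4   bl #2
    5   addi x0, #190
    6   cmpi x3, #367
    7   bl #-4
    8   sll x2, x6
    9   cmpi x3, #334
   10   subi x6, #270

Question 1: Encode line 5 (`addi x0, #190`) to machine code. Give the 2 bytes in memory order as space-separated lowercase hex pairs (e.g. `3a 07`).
line 5 (addi): pack op=0xf:4|rd=0:3|imm=190:9 = 0xf0be; big→ f0 be

f0 be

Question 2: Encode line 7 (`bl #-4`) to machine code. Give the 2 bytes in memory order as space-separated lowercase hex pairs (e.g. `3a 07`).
6f fc

7. bl fields op=0x6:4|imm=-4:12 → word 6ffch → 6f fc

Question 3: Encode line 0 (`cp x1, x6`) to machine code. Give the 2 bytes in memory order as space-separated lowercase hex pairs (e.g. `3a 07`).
b3 80

L0: cp op=0xb:4|rd=1:3|rs=6:3|pad=0:6 ⇒ 0xb380 ⇒ big b3 80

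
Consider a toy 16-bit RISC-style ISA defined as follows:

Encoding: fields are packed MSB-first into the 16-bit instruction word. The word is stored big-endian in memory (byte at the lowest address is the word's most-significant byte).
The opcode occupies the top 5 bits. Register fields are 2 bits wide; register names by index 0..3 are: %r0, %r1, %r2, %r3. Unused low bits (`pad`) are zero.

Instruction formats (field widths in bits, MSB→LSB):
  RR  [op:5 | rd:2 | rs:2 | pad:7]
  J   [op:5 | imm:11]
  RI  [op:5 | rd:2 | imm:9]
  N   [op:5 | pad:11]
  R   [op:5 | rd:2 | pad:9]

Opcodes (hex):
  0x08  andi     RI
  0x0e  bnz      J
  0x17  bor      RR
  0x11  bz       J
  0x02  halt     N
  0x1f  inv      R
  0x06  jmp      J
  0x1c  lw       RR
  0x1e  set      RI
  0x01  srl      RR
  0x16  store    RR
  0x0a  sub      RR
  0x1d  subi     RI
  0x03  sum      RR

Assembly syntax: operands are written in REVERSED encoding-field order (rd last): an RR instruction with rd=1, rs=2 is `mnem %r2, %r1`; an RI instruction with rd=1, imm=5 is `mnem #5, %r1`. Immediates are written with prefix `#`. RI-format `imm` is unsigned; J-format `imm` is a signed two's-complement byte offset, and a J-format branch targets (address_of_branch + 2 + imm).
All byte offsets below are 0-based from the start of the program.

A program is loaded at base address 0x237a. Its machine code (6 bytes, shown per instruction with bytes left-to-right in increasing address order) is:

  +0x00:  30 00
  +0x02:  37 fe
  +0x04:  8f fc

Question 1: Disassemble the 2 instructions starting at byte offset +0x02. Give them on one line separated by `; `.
[02] 37 fe → 0x37fe
  opcode bits[15:11]=0x6: jmp/J
  [10:0] imm=2046 (s11→-2) = #-2
[04] 8f fc → 0x8ffc
  opcode bits[15:11]=0x11: bz/J
  [10:0] imm=2044 (s11→-4) = #-4

jmp #-2; bz #-4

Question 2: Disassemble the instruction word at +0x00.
jmp #0

+0x00: 30 00 ⇒ word 0x3000 (big)
  opcode bits[15:11]=0x6: jmp/J
  imm@[10:0]=0x0 ⇒ #0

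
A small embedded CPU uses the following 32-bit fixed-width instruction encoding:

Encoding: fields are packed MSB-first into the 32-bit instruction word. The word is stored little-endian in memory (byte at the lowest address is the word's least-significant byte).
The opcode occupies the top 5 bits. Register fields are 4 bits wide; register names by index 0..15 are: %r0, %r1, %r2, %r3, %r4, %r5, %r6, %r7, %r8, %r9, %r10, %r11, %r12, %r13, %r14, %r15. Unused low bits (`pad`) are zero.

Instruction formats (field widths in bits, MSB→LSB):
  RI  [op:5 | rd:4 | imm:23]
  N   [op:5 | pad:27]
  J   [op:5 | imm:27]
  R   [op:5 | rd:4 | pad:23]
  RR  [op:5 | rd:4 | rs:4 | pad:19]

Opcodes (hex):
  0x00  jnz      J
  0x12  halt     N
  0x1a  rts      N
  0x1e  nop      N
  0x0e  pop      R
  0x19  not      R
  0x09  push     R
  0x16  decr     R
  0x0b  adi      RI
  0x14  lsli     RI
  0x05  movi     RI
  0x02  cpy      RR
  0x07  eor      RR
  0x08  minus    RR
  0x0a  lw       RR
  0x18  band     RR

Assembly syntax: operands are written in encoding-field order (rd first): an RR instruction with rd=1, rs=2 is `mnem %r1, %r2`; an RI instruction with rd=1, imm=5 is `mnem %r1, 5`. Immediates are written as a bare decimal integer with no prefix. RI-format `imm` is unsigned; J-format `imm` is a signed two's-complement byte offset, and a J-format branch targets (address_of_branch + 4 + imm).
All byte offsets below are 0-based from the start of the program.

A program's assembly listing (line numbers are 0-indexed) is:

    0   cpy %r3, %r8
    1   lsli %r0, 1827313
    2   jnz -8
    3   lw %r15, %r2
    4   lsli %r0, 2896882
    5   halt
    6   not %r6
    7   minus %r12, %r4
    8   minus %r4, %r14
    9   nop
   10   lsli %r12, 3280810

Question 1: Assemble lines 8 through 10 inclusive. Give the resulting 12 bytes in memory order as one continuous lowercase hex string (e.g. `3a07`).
00007042000000f0aa0f32a6

line 8 (minus): pack op=0x8:5|rd=4:4|rs=14:4|pad=0:19 = 0x42700000; little→ 00 00 70 42
line 9 (nop): pack op=0x1e:5|pad=0:27 = 0xf0000000; little→ 00 00 00 f0
line 10 (lsli): pack op=0x14:5|rd=12:4|imm=3280810:23 = 0xa6320faa; little→ aa 0f 32 a6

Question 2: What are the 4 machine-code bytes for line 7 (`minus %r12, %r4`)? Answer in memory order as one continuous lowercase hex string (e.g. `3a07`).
00002046

line 7 (minus): pack op=0x8:5|rd=12:4|rs=4:4|pad=0:19 = 0x46200000; little→ 00 00 20 46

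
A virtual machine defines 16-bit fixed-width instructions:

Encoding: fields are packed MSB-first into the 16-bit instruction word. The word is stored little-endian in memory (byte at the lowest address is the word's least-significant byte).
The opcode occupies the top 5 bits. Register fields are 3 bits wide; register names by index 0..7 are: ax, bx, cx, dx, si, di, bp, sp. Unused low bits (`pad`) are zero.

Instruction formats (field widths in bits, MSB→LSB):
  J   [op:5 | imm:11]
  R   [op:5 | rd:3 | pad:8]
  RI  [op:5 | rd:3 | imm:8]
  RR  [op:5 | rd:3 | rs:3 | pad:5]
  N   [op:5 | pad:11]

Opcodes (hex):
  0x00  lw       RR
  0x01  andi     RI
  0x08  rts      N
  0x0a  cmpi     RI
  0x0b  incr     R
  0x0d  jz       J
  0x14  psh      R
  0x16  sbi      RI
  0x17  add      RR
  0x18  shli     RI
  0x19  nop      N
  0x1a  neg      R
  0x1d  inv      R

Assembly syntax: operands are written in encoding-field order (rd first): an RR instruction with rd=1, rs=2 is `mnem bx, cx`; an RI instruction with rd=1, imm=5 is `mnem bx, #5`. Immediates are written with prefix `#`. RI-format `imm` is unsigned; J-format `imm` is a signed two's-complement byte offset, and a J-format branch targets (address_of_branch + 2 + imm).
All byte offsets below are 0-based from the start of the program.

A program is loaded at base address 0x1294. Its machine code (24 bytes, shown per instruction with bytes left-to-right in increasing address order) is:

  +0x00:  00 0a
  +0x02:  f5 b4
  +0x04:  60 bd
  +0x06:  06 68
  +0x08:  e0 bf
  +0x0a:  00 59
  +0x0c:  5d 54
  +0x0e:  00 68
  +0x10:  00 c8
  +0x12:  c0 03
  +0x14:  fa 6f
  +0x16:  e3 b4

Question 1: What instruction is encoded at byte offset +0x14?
jz #-6

off 0x14: read fa 6f as little → 0x6ffa
  op=0x6ffa>>11=0xd ⇒ jz (J)
  imm@[10:0]=0x7fa (s11→-6) ⇒ #-6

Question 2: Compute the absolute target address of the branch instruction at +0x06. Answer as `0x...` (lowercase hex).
0x12a2

off 0x06: read 06 68 as little → 0x6806
  opcode bits[15:11]=0xd: jz/J
  [10:0] imm=6 = #6
  target = base 0x1294 + off 0x06 + 2 + imm 6 = 0x12a2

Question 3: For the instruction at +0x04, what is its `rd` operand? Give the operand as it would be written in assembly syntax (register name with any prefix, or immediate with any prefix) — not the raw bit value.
di

@+04  little-endian(60 bd) = 0xbd60
  op=0xbd60>>11=0x17 ⇒ add (RR)
  rd@[10:8]=0x5 ⇒ di
  rs@[7:5]=0x3 ⇒ dx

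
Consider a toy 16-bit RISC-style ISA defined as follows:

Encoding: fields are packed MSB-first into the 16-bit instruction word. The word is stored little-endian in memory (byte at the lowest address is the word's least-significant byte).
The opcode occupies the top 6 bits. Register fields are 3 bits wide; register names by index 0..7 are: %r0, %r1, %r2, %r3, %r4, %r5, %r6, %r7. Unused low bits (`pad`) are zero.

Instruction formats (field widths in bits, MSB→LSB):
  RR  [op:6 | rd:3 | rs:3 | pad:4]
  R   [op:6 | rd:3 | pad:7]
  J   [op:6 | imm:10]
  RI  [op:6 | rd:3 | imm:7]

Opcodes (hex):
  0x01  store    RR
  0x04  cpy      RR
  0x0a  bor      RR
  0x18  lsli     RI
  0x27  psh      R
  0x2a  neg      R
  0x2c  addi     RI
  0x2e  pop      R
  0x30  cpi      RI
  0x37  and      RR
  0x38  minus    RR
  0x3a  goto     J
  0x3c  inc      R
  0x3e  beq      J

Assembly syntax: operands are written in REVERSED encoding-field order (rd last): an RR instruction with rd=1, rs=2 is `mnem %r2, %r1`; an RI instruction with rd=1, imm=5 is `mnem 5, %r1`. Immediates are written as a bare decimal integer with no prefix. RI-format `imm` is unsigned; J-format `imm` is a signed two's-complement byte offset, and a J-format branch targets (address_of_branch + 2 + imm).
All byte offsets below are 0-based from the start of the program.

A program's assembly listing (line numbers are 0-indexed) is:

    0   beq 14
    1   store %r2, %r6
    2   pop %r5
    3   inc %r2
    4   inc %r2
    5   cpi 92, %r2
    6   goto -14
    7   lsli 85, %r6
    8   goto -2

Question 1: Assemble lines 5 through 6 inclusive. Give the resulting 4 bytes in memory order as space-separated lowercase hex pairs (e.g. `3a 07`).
line 5 (cpi): pack op=0x30:6|rd=2:3|imm=92:7 = 0xc15c; little→ 5c c1
line 6 (goto): pack op=0x3a:6|imm=-14:10 = 0xebf2; little→ f2 eb

5c c1 f2 eb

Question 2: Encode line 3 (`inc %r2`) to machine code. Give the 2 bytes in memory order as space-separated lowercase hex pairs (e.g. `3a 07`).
00 f1

line 3 (inc): pack op=0x3c:6|rd=2:3|pad=0:7 = 0xf100; little→ 00 f1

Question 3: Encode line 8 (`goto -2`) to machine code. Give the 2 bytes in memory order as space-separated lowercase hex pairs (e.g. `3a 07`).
fe eb

L8: goto op=0x3a:6|imm=-2:10 ⇒ 0xebfe ⇒ little fe eb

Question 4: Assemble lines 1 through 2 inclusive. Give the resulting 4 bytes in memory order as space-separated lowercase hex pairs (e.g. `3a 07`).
20 07 80 ba

1. store fields op=0x1:6|rd=6:3|rs=2:3|pad=0:4 → word 0720h → 20 07
2. pop fields op=0x2e:6|rd=5:3|pad=0:7 → word ba80h → 80 ba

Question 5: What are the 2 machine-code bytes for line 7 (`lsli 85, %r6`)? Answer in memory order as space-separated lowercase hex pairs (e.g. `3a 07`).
55 63

line 7 (lsli): pack op=0x18:6|rd=6:3|imm=85:7 = 0x6355; little→ 55 63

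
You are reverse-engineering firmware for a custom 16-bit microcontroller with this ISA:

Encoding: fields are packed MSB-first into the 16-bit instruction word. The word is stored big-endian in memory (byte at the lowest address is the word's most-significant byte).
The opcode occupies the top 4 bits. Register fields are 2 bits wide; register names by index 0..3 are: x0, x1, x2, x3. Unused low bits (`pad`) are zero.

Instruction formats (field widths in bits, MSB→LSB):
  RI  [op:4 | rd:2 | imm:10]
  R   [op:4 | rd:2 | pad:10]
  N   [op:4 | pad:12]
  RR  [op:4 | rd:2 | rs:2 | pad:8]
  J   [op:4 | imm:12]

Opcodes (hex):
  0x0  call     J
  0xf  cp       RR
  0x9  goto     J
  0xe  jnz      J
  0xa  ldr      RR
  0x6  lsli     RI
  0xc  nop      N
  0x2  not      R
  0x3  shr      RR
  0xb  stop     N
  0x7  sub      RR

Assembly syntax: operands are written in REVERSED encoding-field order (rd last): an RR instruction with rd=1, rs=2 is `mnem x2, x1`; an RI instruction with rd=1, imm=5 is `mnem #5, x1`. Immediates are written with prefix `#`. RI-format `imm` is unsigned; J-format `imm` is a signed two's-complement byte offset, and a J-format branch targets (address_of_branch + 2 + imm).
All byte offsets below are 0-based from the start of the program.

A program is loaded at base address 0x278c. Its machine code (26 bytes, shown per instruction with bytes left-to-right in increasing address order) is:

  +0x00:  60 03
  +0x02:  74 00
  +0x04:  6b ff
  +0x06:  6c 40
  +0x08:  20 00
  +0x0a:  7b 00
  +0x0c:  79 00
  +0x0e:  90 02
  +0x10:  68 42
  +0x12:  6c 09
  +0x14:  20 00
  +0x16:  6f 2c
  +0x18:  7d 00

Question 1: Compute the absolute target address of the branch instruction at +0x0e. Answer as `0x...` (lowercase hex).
@+0e  big-endian(90 02) = 0x9002
  opcode bits[15:12]=0x9: goto/J
  imm@[11:0]=0x2 ⇒ #2
  target = base 0x278c + off 0x0e + 2 + imm 2 = 0x279e

0x279e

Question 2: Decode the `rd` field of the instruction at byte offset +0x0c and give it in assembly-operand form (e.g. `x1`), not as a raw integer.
off 0x0c: read 79 00 as big → 0x7900
  top 4b → 0x7 → sub [RR]
  rd@[11:10]=0x2 ⇒ x2
  rs@[9:8]=0x1 ⇒ x1

x2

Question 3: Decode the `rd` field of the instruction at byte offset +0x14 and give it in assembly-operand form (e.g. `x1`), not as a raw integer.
@+14  big-endian(20 00) = 0x2000
  top 4b → 0x2 → not [R]
  [11:10] rd=0 = x0

x0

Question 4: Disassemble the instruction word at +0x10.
lsli #66, x2

off 0x10: read 68 42 as big → 0x6842
  op=0x6842>>12=0x6 ⇒ lsli (RI)
  rd: (w>>10)&0x3=0x2 → x2
  imm: (w>>0)&0x3ff=0x42 → #66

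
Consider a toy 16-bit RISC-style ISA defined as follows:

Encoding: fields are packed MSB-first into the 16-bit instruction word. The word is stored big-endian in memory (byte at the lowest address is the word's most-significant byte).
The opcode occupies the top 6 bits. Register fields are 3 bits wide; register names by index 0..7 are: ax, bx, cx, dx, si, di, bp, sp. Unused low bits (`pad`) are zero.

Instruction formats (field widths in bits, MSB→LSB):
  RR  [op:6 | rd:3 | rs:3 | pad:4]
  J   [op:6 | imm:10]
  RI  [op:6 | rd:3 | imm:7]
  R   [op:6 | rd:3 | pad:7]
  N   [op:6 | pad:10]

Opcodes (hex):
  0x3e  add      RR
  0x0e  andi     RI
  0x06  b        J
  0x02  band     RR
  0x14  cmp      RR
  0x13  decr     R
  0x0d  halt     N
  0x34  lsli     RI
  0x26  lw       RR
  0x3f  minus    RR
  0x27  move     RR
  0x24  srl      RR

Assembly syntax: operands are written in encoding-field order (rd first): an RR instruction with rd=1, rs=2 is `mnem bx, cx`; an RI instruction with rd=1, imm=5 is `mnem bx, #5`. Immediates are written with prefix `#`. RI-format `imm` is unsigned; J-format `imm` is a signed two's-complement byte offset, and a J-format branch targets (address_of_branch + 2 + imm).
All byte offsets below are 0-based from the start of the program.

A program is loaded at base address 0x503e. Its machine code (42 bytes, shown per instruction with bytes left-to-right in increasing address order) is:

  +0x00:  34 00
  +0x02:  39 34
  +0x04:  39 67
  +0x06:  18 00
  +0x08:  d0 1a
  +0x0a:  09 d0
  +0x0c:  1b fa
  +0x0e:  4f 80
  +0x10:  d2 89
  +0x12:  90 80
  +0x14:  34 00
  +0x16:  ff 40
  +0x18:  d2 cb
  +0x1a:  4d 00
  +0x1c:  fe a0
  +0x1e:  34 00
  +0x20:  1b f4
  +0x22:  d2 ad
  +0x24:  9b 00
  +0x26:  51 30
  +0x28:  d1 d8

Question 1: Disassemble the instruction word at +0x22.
lsli di, #45

off 0x22: read d2 ad as big → 0xd2ad
  top 6b → 0x34 → lsli [RI]
  rd@[9:7]=0x5 ⇒ di
  imm@[6:0]=0x2d ⇒ #45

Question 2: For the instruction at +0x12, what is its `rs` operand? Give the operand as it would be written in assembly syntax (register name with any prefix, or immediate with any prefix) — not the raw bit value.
ax

off 0x12: read 90 80 as big → 0x9080
  top 6b → 0x24 → srl [RR]
  [9:7] rd=1 = bx
  [6:4] rs=0 = ax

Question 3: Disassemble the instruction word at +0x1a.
decr cx

off 0x1a: read 4d 00 as big → 0x4d00
  top 6b → 0x13 → decr [R]
  [9:7] rd=2 = cx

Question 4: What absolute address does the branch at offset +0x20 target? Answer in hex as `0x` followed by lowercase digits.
0x5054

off 0x20: read 1b f4 as big → 0x1bf4
  opcode bits[15:10]=0x6: b/J
  imm: (w>>0)&0x3ff=0x3f4 (s10→-12) → #-12
  target = base 0x503e + off 0x20 + 2 + imm -12 = 0x5054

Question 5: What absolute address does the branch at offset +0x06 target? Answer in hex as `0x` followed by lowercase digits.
0x5046

off 0x06: read 18 00 as big → 0x1800
  top 6b → 0x6 → b [J]
  [9:0] imm=0 = #0
  target = base 0x503e + off 0x06 + 2 + imm 0 = 0x5046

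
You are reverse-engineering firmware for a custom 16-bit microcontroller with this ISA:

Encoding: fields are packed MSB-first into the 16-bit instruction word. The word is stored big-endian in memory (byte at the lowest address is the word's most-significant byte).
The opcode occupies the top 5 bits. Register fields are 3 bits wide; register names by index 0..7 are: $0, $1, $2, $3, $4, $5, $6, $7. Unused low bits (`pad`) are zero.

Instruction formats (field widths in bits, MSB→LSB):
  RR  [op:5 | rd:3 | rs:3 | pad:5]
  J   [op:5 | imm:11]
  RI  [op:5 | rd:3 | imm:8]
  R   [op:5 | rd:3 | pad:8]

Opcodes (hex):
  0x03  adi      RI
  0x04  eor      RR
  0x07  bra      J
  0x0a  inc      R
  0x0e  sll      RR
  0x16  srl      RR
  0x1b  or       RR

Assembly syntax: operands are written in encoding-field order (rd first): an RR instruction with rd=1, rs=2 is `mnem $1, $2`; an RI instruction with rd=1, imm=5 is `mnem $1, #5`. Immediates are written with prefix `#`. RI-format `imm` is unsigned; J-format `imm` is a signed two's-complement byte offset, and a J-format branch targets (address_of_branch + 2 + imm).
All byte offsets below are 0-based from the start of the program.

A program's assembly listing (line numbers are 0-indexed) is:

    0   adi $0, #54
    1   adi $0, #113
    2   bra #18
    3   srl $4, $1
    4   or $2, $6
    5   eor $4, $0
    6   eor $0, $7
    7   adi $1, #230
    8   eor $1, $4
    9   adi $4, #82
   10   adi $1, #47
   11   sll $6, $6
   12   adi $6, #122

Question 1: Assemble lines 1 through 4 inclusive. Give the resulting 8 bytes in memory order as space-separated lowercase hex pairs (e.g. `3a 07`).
L1: adi op=0x3:5|rd=0:3|imm=113:8 ⇒ 0x1871 ⇒ big 18 71
L2: bra op=0x7:5|imm=18:11 ⇒ 0x3812 ⇒ big 38 12
L3: srl op=0x16:5|rd=4:3|rs=1:3|pad=0:5 ⇒ 0xb420 ⇒ big b4 20
L4: or op=0x1b:5|rd=2:3|rs=6:3|pad=0:5 ⇒ 0xdac0 ⇒ big da c0

18 71 38 12 b4 20 da c0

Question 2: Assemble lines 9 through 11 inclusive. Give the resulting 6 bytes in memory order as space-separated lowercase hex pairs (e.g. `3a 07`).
1c 52 19 2f 76 c0

L9: adi op=0x3:5|rd=4:3|imm=82:8 ⇒ 0x1c52 ⇒ big 1c 52
L10: adi op=0x3:5|rd=1:3|imm=47:8 ⇒ 0x192f ⇒ big 19 2f
L11: sll op=0xe:5|rd=6:3|rs=6:3|pad=0:5 ⇒ 0x76c0 ⇒ big 76 c0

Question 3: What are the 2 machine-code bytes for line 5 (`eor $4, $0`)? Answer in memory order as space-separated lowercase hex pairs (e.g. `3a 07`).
24 00

L5: eor op=0x4:5|rd=4:3|rs=0:3|pad=0:5 ⇒ 0x2400 ⇒ big 24 00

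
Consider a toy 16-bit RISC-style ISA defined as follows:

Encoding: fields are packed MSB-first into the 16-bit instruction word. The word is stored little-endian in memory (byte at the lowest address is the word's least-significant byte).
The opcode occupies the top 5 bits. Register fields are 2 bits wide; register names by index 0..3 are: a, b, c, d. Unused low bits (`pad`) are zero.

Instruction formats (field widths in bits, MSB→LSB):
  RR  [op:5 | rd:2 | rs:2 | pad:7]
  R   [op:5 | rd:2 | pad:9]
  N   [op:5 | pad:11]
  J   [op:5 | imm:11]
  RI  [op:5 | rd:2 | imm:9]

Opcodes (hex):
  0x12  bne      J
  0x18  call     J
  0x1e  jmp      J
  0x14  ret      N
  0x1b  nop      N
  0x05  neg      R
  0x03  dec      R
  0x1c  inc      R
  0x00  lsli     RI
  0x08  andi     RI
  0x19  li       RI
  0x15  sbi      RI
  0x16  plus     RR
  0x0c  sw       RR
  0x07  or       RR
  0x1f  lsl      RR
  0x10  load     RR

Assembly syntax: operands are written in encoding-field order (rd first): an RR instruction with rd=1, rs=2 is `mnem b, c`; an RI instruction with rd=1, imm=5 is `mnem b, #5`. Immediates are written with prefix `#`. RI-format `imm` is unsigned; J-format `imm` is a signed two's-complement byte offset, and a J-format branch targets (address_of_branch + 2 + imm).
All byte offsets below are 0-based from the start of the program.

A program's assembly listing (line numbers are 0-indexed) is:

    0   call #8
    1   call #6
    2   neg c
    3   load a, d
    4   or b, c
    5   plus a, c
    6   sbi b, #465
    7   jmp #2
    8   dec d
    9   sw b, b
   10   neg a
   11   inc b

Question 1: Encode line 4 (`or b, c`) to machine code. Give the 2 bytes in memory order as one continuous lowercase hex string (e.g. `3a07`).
line 4 (or): pack op=0x7:5|rd=1:2|rs=2:2|pad=0:7 = 0x3b00; little→ 00 3b

003b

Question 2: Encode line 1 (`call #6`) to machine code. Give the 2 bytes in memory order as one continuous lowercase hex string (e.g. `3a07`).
line 1 (call): pack op=0x18:5|imm=6:11 = 0xc006; little→ 06 c0

06c0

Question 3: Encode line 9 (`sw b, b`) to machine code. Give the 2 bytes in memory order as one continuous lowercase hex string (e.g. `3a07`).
8062

L9: sw op=0xc:5|rd=1:2|rs=1:2|pad=0:7 ⇒ 0x6280 ⇒ little 80 62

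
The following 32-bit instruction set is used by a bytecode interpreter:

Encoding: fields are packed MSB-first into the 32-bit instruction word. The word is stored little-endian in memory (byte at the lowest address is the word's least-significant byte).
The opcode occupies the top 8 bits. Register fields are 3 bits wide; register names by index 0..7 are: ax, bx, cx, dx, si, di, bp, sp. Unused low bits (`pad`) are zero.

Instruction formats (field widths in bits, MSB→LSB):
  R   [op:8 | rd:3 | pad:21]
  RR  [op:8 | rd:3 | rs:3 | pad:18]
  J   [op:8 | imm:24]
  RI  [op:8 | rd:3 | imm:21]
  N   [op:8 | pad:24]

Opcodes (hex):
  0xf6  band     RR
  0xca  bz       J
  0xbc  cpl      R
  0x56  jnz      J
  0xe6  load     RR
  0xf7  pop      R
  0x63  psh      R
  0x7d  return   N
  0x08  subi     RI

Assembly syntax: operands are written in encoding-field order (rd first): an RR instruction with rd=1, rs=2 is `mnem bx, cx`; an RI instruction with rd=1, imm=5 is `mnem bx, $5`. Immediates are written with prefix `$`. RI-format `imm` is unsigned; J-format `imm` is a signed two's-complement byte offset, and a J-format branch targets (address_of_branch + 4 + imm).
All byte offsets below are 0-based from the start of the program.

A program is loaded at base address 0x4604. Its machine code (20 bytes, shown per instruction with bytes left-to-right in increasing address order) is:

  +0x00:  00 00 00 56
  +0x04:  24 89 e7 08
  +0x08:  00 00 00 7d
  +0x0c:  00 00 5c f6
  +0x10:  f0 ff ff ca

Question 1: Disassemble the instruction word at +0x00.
off 0x00: read 00 00 00 56 as little → 0x56000000
  op=0x56000000>>24=0x56 ⇒ jnz (J)
  imm: (w>>0)&0xffffff=0x0 → $0

jnz $0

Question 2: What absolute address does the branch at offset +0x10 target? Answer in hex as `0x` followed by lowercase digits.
+0x10: f0 ff ff ca ⇒ word 0xcafffff0 (little)
  op=0xcafffff0>>24=0xca ⇒ bz (J)
  imm: (w>>0)&0xffffff=0xfffff0 (s24→-16) → $-16
  target = base 0x4604 + off 0x10 + 4 + imm -16 = 0x4608

0x4608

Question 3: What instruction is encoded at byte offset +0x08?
return

+0x08: 00 00 00 7d ⇒ word 0x7d000000 (little)
  op=0x7d000000>>24=0x7d ⇒ return (N)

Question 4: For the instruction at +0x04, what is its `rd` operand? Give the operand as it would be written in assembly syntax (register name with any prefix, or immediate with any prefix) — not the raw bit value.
sp

@+04  little-endian(24 89 e7 08) = 0x08e78924
  opcode bits[31:24]=0x8: subi/RI
  [23:21] rd=7 = sp
  [20:0] imm=493860 = $493860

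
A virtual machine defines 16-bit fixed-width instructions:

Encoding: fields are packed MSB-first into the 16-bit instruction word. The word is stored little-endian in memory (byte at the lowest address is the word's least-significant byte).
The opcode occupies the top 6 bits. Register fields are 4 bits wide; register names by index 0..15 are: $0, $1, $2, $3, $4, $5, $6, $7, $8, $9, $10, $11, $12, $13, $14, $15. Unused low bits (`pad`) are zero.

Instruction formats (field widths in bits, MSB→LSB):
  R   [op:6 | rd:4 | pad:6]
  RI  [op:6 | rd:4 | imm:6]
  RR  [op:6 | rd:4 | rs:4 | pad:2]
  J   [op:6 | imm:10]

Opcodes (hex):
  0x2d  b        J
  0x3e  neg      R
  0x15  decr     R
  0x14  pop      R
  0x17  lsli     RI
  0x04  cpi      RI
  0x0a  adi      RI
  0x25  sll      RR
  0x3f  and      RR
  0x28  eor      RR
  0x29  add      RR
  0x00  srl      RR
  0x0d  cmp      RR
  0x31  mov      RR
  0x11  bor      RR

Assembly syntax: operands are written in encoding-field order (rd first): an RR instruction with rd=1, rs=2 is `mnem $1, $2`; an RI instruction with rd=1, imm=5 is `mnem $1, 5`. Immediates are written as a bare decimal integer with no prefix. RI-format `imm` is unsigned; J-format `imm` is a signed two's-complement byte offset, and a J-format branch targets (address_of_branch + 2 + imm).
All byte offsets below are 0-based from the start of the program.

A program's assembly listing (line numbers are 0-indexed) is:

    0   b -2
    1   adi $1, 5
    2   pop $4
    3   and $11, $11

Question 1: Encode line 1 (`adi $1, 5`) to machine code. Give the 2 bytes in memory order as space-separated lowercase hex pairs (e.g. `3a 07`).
45 28

L1: adi op=0xa:6|rd=1:4|imm=5:6 ⇒ 0x2845 ⇒ little 45 28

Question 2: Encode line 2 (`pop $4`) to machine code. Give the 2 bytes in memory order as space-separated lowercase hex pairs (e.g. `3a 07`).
2. pop fields op=0x14:6|rd=4:4|pad=0:6 → word 5100h → 00 51

00 51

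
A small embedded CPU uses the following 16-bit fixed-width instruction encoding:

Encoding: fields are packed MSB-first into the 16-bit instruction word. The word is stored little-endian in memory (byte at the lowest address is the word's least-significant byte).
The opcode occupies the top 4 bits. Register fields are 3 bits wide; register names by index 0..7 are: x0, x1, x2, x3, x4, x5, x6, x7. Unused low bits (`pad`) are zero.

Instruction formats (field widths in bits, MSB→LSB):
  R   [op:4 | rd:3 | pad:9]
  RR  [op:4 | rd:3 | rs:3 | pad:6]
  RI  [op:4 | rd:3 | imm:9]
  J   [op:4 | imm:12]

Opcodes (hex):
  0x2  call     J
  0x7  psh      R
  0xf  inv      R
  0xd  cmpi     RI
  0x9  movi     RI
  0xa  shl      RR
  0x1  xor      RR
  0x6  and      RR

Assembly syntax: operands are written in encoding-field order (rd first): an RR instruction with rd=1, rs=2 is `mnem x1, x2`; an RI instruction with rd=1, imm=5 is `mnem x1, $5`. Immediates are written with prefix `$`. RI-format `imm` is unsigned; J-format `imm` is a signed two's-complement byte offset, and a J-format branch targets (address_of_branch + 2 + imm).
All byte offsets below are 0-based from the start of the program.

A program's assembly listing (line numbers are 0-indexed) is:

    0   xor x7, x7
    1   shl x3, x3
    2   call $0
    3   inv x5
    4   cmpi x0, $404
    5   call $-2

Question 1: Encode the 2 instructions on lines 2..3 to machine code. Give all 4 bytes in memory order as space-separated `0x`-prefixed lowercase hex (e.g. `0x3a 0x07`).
line 2 (call): pack op=0x2:4|imm=0:12 = 0x2000; little→ 00 20
line 3 (inv): pack op=0xf:4|rd=5:3|pad=0:9 = 0xfa00; little→ 00 fa

0x00 0x20 0x00 0xfa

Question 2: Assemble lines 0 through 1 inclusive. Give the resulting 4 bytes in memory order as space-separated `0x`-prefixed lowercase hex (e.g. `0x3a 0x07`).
line 0 (xor): pack op=0x1:4|rd=7:3|rs=7:3|pad=0:6 = 0x1fc0; little→ c0 1f
line 1 (shl): pack op=0xa:4|rd=3:3|rs=3:3|pad=0:6 = 0xa6c0; little→ c0 a6

0xc0 0x1f 0xc0 0xa6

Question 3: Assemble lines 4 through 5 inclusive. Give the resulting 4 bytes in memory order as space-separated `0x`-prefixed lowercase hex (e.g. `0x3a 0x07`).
line 4 (cmpi): pack op=0xd:4|rd=0:3|imm=404:9 = 0xd194; little→ 94 d1
line 5 (call): pack op=0x2:4|imm=-2:12 = 0x2ffe; little→ fe 2f

0x94 0xd1 0xfe 0x2f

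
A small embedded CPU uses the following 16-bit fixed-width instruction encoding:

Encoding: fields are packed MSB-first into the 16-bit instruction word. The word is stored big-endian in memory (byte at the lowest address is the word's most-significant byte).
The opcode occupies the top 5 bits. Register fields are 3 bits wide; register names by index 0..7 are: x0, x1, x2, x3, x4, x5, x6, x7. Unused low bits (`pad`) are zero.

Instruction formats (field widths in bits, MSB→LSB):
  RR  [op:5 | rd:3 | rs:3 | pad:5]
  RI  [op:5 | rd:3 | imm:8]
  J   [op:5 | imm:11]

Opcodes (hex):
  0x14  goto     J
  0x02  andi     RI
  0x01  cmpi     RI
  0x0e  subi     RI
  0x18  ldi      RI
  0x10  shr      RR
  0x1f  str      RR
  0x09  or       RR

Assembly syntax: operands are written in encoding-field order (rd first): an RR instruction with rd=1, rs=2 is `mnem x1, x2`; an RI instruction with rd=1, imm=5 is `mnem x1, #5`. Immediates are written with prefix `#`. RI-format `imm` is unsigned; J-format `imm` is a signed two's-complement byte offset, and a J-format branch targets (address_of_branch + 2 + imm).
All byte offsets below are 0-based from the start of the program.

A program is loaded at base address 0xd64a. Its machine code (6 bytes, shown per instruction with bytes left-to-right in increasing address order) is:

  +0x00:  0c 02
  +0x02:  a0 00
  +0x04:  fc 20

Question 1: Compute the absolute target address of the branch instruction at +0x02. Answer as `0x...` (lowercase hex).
[02] a0 00 → 0xa000
  top 5b → 0x14 → goto [J]
  [10:0] imm=0 = #0
  target = base 0xd64a + off 0x02 + 2 + imm 0 = 0xd64e

0xd64e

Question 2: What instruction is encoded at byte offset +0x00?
[00] 0c 02 → 0x0c02
  top 5b → 0x1 → cmpi [RI]
  rd: (w>>8)&0x7=0x4 → x4
  imm: (w>>0)&0xff=0x2 → #2

cmpi x4, #2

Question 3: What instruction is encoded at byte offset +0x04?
str x4, x1

+0x04: fc 20 ⇒ word 0xfc20 (big)
  op=0xfc20>>11=0x1f ⇒ str (RR)
  rd@[10:8]=0x4 ⇒ x4
  rs@[7:5]=0x1 ⇒ x1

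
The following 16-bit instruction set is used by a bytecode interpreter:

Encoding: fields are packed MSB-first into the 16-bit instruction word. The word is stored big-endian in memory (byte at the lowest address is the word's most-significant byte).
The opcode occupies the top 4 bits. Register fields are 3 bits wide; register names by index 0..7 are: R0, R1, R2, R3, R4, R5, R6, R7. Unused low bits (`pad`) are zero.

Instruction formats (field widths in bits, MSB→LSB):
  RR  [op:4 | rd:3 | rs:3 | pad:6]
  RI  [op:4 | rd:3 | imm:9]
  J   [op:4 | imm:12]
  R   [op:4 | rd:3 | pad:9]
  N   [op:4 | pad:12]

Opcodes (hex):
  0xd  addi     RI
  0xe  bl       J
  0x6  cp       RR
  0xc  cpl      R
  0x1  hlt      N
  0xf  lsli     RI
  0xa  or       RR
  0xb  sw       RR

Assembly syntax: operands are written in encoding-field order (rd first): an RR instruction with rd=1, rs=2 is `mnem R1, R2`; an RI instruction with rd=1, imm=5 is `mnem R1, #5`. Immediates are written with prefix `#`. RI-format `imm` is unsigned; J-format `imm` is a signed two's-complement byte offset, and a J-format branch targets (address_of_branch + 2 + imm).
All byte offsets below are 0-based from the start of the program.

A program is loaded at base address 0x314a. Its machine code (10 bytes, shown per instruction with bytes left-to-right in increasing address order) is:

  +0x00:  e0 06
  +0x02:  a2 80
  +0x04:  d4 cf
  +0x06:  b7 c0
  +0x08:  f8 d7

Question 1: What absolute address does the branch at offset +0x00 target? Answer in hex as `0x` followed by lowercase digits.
0x3152

off 0x00: read e0 06 as big → 0xe006
  top 4b → 0xe → bl [J]
  imm: (w>>0)&0xfff=0x6 → #6
  target = base 0x314a + off 0x00 + 2 + imm 6 = 0x3152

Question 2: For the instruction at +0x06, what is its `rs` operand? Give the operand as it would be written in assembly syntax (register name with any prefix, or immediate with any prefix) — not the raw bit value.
R7

off 0x06: read b7 c0 as big → 0xb7c0
  top 4b → 0xb → sw [RR]
  [11:9] rd=3 = R3
  [8:6] rs=7 = R7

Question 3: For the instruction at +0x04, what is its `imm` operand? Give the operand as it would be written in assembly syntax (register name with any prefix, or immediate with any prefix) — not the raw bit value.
[04] d4 cf → 0xd4cf
  top 4b → 0xd → addi [RI]
  rd: (w>>9)&0x7=0x2 → R2
  imm: (w>>0)&0x1ff=0xcf → #207

#207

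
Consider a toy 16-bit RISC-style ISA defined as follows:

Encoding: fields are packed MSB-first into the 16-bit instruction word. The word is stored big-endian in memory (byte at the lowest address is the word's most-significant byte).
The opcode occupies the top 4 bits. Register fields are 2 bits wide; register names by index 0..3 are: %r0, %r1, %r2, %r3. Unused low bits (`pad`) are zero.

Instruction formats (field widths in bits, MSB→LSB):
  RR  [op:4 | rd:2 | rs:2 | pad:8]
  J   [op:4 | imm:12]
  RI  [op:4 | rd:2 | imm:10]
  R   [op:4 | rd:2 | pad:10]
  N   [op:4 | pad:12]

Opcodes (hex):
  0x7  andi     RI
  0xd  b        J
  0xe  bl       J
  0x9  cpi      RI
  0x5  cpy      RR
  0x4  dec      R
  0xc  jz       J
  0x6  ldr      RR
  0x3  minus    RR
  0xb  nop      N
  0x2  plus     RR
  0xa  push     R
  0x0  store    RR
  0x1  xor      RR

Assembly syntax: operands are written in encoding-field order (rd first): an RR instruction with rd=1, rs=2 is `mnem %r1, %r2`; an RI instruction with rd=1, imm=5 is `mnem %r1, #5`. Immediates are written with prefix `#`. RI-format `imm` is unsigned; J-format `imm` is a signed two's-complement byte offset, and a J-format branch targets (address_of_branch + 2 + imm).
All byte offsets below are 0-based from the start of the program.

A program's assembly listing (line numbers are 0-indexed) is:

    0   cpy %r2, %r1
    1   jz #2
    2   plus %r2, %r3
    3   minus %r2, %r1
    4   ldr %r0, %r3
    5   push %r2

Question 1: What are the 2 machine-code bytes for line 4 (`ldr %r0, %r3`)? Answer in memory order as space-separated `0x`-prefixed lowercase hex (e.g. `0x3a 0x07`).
line 4 (ldr): pack op=0x6:4|rd=0:2|rs=3:2|pad=0:8 = 0x6300; big→ 63 00

0x63 0x00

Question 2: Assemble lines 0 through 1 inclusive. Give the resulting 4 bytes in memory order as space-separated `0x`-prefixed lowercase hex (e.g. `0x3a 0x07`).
0. cpy fields op=0x5:4|rd=2:2|rs=1:2|pad=0:8 → word 5900h → 59 00
1. jz fields op=0xc:4|imm=2:12 → word c002h → c0 02

0x59 0x00 0xc0 0x02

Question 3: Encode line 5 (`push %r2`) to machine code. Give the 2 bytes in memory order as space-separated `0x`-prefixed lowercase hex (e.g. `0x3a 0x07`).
0xa8 0x00

L5: push op=0xa:4|rd=2:2|pad=0:10 ⇒ 0xa800 ⇒ big a8 00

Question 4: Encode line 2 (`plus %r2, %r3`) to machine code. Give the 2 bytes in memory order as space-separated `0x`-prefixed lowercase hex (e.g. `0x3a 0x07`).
L2: plus op=0x2:4|rd=2:2|rs=3:2|pad=0:8 ⇒ 0x2b00 ⇒ big 2b 00

0x2b 0x00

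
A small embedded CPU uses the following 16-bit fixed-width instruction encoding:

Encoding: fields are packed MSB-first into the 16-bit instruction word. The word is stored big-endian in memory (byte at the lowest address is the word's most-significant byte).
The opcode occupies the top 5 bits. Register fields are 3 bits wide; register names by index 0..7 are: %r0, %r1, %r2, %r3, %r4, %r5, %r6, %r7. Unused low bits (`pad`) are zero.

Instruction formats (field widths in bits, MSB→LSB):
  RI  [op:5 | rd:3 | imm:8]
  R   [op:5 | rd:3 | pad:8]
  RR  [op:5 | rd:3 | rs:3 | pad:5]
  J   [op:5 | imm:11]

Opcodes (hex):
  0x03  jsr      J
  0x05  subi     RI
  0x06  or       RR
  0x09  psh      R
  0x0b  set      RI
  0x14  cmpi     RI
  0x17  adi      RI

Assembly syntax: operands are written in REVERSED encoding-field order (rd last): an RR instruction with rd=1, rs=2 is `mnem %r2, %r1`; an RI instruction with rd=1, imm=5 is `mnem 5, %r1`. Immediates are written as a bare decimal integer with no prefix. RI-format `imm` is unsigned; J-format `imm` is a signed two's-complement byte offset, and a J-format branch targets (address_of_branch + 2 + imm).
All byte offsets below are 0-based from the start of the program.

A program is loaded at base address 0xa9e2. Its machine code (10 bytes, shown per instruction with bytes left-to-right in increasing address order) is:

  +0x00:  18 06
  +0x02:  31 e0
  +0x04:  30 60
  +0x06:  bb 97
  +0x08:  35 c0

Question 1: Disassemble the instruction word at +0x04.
[04] 30 60 → 0x3060
  opcode bits[15:11]=0x6: or/RR
  rd@[10:8]=0x0 ⇒ %r0
  rs@[7:5]=0x3 ⇒ %r3

or %r3, %r0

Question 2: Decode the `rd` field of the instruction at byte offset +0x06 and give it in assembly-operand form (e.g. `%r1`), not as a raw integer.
[06] bb 97 → 0xbb97
  op=0xbb97>>11=0x17 ⇒ adi (RI)
  [10:8] rd=3 = %r3
  [7:0] imm=151 = 151

%r3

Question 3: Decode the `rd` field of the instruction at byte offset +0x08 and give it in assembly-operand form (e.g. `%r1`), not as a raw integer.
[08] 35 c0 → 0x35c0
  opcode bits[15:11]=0x6: or/RR
  [10:8] rd=5 = %r5
  [7:5] rs=6 = %r6

%r5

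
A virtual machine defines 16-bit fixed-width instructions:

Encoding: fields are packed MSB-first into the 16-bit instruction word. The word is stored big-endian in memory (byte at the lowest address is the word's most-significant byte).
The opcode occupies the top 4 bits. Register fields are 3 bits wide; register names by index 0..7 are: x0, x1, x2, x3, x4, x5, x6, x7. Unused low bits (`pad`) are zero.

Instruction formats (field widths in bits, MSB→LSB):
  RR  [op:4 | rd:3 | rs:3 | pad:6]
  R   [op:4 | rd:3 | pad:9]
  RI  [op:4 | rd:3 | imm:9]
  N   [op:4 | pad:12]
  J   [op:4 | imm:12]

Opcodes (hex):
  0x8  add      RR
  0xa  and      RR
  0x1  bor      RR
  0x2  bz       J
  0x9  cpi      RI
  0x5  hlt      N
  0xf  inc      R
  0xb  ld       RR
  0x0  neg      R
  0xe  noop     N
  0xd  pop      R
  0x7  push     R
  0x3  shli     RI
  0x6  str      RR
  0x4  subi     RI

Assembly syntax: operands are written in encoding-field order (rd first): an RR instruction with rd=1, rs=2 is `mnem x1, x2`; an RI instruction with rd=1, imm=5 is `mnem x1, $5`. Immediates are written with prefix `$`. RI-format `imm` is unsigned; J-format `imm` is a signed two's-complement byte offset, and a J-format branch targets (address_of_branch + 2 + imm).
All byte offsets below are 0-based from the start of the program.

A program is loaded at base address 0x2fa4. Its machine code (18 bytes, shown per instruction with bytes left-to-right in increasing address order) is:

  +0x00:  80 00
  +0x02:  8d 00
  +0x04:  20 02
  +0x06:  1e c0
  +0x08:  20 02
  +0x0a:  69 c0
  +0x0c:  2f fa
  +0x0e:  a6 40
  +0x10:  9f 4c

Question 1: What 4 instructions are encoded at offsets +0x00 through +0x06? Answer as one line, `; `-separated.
[00] 80 00 → 0x8000
  op=0x8000>>12=0x8 ⇒ add (RR)
  rd@[11:9]=0x0 ⇒ x0
  rs@[8:6]=0x0 ⇒ x0
[02] 8d 00 → 0x8d00
  op=0x8d00>>12=0x8 ⇒ add (RR)
  rd@[11:9]=0x6 ⇒ x6
  rs@[8:6]=0x4 ⇒ x4
[04] 20 02 → 0x2002
  op=0x2002>>12=0x2 ⇒ bz (J)
  imm@[11:0]=0x2 ⇒ $2
[06] 1e c0 → 0x1ec0
  op=0x1ec0>>12=0x1 ⇒ bor (RR)
  rd@[11:9]=0x7 ⇒ x7
  rs@[8:6]=0x3 ⇒ x3

add x0, x0; add x6, x4; bz $2; bor x7, x3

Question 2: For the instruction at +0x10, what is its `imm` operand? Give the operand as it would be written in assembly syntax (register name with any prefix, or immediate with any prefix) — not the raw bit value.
$332

off 0x10: read 9f 4c as big → 0x9f4c
  op=0x9f4c>>12=0x9 ⇒ cpi (RI)
  [11:9] rd=7 = x7
  [8:0] imm=332 = $332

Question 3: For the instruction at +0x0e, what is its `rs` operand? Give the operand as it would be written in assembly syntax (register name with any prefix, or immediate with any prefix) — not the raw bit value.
x1

+0x0e: a6 40 ⇒ word 0xa640 (big)
  opcode bits[15:12]=0xa: and/RR
  rd@[11:9]=0x3 ⇒ x3
  rs@[8:6]=0x1 ⇒ x1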